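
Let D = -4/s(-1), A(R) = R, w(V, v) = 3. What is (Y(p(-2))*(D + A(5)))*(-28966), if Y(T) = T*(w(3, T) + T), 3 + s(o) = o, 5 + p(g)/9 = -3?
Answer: -863418528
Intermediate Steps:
p(g) = -72 (p(g) = -45 + 9*(-3) = -45 - 27 = -72)
s(o) = -3 + o
D = 1 (D = -4/(-3 - 1) = -4/(-4) = -4*(-1/4) = 1)
Y(T) = T*(3 + T)
(Y(p(-2))*(D + A(5)))*(-28966) = ((-72*(3 - 72))*(1 + 5))*(-28966) = (-72*(-69)*6)*(-28966) = (4968*6)*(-28966) = 29808*(-28966) = -863418528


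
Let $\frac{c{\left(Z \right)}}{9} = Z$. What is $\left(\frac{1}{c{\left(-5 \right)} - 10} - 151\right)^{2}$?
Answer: $\frac{68989636}{3025} \approx 22807.0$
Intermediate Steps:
$c{\left(Z \right)} = 9 Z$
$\left(\frac{1}{c{\left(-5 \right)} - 10} - 151\right)^{2} = \left(\frac{1}{9 \left(-5\right) - 10} - 151\right)^{2} = \left(\frac{1}{-45 + \left(-31 + 21\right)} - 151\right)^{2} = \left(\frac{1}{-45 - 10} - 151\right)^{2} = \left(\frac{1}{-55} - 151\right)^{2} = \left(- \frac{1}{55} - 151\right)^{2} = \left(- \frac{8306}{55}\right)^{2} = \frac{68989636}{3025}$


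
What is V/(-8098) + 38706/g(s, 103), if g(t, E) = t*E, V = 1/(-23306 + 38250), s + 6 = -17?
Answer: -4684065115841/286688116928 ≈ -16.339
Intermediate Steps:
s = -23 (s = -6 - 17 = -23)
V = 1/14944 ≈ 6.6916e-5
g(t, E) = E*t
V/(-8098) + 38706/g(s, 103) = (1/14944)/(-8098) + 38706/((103*(-23))) = (1/14944)*(-1/8098) + 38706/(-2369) = -1/121016512 + 38706*(-1/2369) = -1/121016512 - 38706/2369 = -4684065115841/286688116928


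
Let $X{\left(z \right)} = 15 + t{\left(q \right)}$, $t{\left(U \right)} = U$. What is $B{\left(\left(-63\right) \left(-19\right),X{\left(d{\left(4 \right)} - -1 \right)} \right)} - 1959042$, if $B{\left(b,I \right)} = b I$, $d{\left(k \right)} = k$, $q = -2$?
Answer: $-1943481$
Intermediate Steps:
$X{\left(z \right)} = 13$ ($X{\left(z \right)} = 15 - 2 = 13$)
$B{\left(b,I \right)} = I b$
$B{\left(\left(-63\right) \left(-19\right),X{\left(d{\left(4 \right)} - -1 \right)} \right)} - 1959042 = 13 \left(\left(-63\right) \left(-19\right)\right) - 1959042 = 13 \cdot 1197 - 1959042 = 15561 - 1959042 = -1943481$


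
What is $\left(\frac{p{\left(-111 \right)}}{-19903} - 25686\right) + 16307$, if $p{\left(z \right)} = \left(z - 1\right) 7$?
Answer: $- \frac{186669453}{19903} \approx -9379.0$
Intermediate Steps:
$p{\left(z \right)} = -7 + 7 z$ ($p{\left(z \right)} = \left(-1 + z\right) 7 = -7 + 7 z$)
$\left(\frac{p{\left(-111 \right)}}{-19903} - 25686\right) + 16307 = \left(\frac{-7 + 7 \left(-111\right)}{-19903} - 25686\right) + 16307 = \left(\left(-7 - 777\right) \left(- \frac{1}{19903}\right) - 25686\right) + 16307 = \left(\left(-784\right) \left(- \frac{1}{19903}\right) - 25686\right) + 16307 = \left(\frac{784}{19903} - 25686\right) + 16307 = - \frac{511227674}{19903} + 16307 = - \frac{186669453}{19903}$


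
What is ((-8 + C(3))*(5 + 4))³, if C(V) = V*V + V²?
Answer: 729000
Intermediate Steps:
C(V) = 2*V² (C(V) = V² + V² = 2*V²)
((-8 + C(3))*(5 + 4))³ = ((-8 + 2*3²)*(5 + 4))³ = ((-8 + 2*9)*9)³ = ((-8 + 18)*9)³ = (10*9)³ = 90³ = 729000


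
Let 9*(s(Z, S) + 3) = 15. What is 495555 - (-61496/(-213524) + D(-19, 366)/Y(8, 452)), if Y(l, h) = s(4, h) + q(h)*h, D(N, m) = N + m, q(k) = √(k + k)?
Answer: 10992744382192723271/22182705796492 - 352899*√226/207777166 ≈ 4.9555e+5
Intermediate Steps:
q(k) = √2*√k (q(k) = √(2*k) = √2*√k)
s(Z, S) = -4/3 (s(Z, S) = -3 + (⅑)*15 = -3 + 5/3 = -4/3)
Y(l, h) = -4/3 + √2*h^(3/2) (Y(l, h) = -4/3 + (√2*√h)*h = -4/3 + √2*h^(3/2))
495555 - (-61496/(-213524) + D(-19, 366)/Y(8, 452)) = 495555 - (-61496/(-213524) + (-19 + 366)/(-4/3 + √2*452^(3/2))) = 495555 - (-61496*(-1/213524) + 347/(-4/3 + √2*(904*√113))) = 495555 - (15374/53381 + 347/(-4/3 + 904*√226)) = 495555 + (-15374/53381 - 347/(-4/3 + 904*√226)) = 26453206081/53381 - 347/(-4/3 + 904*√226)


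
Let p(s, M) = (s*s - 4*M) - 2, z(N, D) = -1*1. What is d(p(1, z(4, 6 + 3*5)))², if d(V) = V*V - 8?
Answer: 1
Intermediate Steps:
z(N, D) = -1
p(s, M) = -2 + s² - 4*M (p(s, M) = (s² - 4*M) - 2 = -2 + s² - 4*M)
d(V) = -8 + V² (d(V) = V² - 8 = -8 + V²)
d(p(1, z(4, 6 + 3*5)))² = (-8 + (-2 + 1² - 4*(-1))²)² = (-8 + (-2 + 1 + 4)²)² = (-8 + 3²)² = (-8 + 9)² = 1² = 1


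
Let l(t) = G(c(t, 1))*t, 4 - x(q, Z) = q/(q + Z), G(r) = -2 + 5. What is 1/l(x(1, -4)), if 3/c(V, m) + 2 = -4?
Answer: 1/13 ≈ 0.076923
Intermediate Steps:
c(V, m) = -1/2 (c(V, m) = 3/(-2 - 4) = 3/(-6) = 3*(-1/6) = -1/2)
G(r) = 3
x(q, Z) = 4 - q/(Z + q) (x(q, Z) = 4 - q/(q + Z) = 4 - q/(Z + q))
l(t) = 3*t
1/l(x(1, -4)) = 1/(3*((3*1 + 4*(-4))/(-4 + 1))) = 1/(3*((3 - 16)/(-3))) = 1/(3*(-1/3*(-13))) = 1/(3*(13/3)) = 1/13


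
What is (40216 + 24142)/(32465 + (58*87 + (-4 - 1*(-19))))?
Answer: 32179/18763 ≈ 1.7150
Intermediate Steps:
(40216 + 24142)/(32465 + (58*87 + (-4 - 1*(-19)))) = 64358/(32465 + (5046 + (-4 + 19))) = 64358/(32465 + (5046 + 15)) = 64358/(32465 + 5061) = 64358/37526 = 64358*(1/37526) = 32179/18763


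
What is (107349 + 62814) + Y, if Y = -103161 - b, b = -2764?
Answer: 69766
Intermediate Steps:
Y = -100397 (Y = -103161 - 1*(-2764) = -103161 + 2764 = -100397)
(107349 + 62814) + Y = (107349 + 62814) - 100397 = 170163 - 100397 = 69766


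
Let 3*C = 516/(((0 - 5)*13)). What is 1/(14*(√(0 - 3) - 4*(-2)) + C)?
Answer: 115505/13251991 - 29575*I*√3/26503982 ≈ 0.008716 - 0.0019327*I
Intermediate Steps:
C = -172/65 (C = (516/(((0 - 5)*13)))/3 = (516/((-5*13)))/3 = (516/(-65))/3 = (516*(-1/65))/3 = (⅓)*(-516/65) = -172/65 ≈ -2.6462)
1/(14*(√(0 - 3) - 4*(-2)) + C) = 1/(14*(√(0 - 3) - 4*(-2)) - 172/65) = 1/(14*(√(-3) + 8) - 172/65) = 1/(14*(I*√3 + 8) - 172/65) = 1/(14*(8 + I*√3) - 172/65) = 1/((112 + 14*I*√3) - 172/65) = 1/(7108/65 + 14*I*√3)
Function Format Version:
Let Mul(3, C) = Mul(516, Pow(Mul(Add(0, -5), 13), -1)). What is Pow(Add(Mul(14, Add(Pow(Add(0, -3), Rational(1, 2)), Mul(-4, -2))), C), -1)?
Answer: Add(Rational(115505, 13251991), Mul(Rational(-29575, 26503982), I, Pow(3, Rational(1, 2)))) ≈ Add(0.0087160, Mul(-0.0019327, I))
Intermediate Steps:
C = Rational(-172, 65) (C = Mul(Rational(1, 3), Mul(516, Pow(Mul(Add(0, -5), 13), -1))) = Mul(Rational(1, 3), Mul(516, Pow(Mul(-5, 13), -1))) = Mul(Rational(1, 3), Mul(516, Pow(-65, -1))) = Mul(Rational(1, 3), Mul(516, Rational(-1, 65))) = Mul(Rational(1, 3), Rational(-516, 65)) = Rational(-172, 65) ≈ -2.6462)
Pow(Add(Mul(14, Add(Pow(Add(0, -3), Rational(1, 2)), Mul(-4, -2))), C), -1) = Pow(Add(Mul(14, Add(Pow(Add(0, -3), Rational(1, 2)), Mul(-4, -2))), Rational(-172, 65)), -1) = Pow(Add(Mul(14, Add(Pow(-3, Rational(1, 2)), 8)), Rational(-172, 65)), -1) = Pow(Add(Mul(14, Add(Mul(I, Pow(3, Rational(1, 2))), 8)), Rational(-172, 65)), -1) = Pow(Add(Mul(14, Add(8, Mul(I, Pow(3, Rational(1, 2))))), Rational(-172, 65)), -1) = Pow(Add(Add(112, Mul(14, I, Pow(3, Rational(1, 2)))), Rational(-172, 65)), -1) = Pow(Add(Rational(7108, 65), Mul(14, I, Pow(3, Rational(1, 2)))), -1)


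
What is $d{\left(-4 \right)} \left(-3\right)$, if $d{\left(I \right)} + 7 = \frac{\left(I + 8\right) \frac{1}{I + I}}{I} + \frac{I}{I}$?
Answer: $\frac{141}{8} \approx 17.625$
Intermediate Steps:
$d{\left(I \right)} = -6 + \frac{8 + I}{2 I^{2}}$ ($d{\left(I \right)} = -7 + \left(\frac{\left(I + 8\right) \frac{1}{I + I}}{I} + \frac{I}{I}\right) = -7 + \left(\frac{\left(8 + I\right) \frac{1}{2 I}}{I} + 1\right) = -7 + \left(\frac{\frac{1}{2} \frac{1}{I} \left(8 + I\right)}{I} + 1\right) = -7 + \left(\frac{8 + I}{2 I^{2}} + 1\right) = -7 + \left(1 + \frac{8 + I}{2 I^{2}}\right) = -6 + \frac{8 + I}{2 I^{2}}$)
$d{\left(-4 \right)} \left(-3\right) = \left(-6 + \frac{1}{2 \left(-4\right)} + \frac{4}{16}\right) \left(-3\right) = \left(-6 + \frac{1}{2} \left(- \frac{1}{4}\right) + 4 \cdot \frac{1}{16}\right) \left(-3\right) = \left(-6 - \frac{1}{8} + \frac{1}{4}\right) \left(-3\right) = \left(- \frac{47}{8}\right) \left(-3\right) = \frac{141}{8}$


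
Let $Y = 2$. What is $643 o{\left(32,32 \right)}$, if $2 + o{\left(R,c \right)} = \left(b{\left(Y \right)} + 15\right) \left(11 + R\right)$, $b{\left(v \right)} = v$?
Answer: $468747$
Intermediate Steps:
$o{\left(R,c \right)} = 185 + 17 R$ ($o{\left(R,c \right)} = -2 + \left(2 + 15\right) \left(11 + R\right) = -2 + 17 \left(11 + R\right) = -2 + \left(187 + 17 R\right) = 185 + 17 R$)
$643 o{\left(32,32 \right)} = 643 \left(185 + 17 \cdot 32\right) = 643 \left(185 + 544\right) = 643 \cdot 729 = 468747$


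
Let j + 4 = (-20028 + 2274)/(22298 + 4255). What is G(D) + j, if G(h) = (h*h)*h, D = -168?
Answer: -41968226154/8851 ≈ -4.7416e+6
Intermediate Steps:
j = -41322/8851 (j = -4 + (-20028 + 2274)/(22298 + 4255) = -4 - 17754/26553 = -4 - 17754*1/26553 = -4 - 5918/8851 = -41322/8851 ≈ -4.6686)
G(h) = h³ (G(h) = h²*h = h³)
G(D) + j = (-168)³ - 41322/8851 = -4741632 - 41322/8851 = -41968226154/8851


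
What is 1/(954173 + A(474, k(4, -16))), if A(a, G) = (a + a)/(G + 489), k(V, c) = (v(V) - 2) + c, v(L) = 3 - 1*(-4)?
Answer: 239/228047821 ≈ 1.0480e-6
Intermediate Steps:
v(L) = 7 (v(L) = 3 + 4 = 7)
k(V, c) = 5 + c (k(V, c) = (7 - 2) + c = 5 + c)
A(a, G) = 2*a/(489 + G) (A(a, G) = (2*a)/(489 + G) = 2*a/(489 + G))
1/(954173 + A(474, k(4, -16))) = 1/(954173 + 2*474/(489 + (5 - 16))) = 1/(954173 + 2*474/(489 - 11)) = 1/(954173 + 2*474/478) = 1/(954173 + 2*474*(1/478)) = 1/(954173 + 474/239) = 1/(228047821/239) = 239/228047821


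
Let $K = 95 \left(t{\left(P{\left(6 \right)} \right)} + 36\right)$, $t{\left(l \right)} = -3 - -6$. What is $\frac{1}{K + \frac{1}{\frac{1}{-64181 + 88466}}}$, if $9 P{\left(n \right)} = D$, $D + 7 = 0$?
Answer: $\frac{1}{27990} \approx 3.5727 \cdot 10^{-5}$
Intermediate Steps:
$D = -7$ ($D = -7 + 0 = -7$)
$P{\left(n \right)} = - \frac{7}{9}$ ($P{\left(n \right)} = \frac{1}{9} \left(-7\right) = - \frac{7}{9}$)
$t{\left(l \right)} = 3$ ($t{\left(l \right)} = -3 + 6 = 3$)
$K = 3705$ ($K = 95 \left(3 + 36\right) = 95 \cdot 39 = 3705$)
$\frac{1}{K + \frac{1}{\frac{1}{-64181 + 88466}}} = \frac{1}{3705 + \frac{1}{\frac{1}{-64181 + 88466}}} = \frac{1}{3705 + \frac{1}{\frac{1}{24285}}} = \frac{1}{3705 + 24285} = \frac{1}{27990}$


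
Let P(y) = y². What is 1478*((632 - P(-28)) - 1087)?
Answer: -1831242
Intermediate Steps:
1478*((632 - P(-28)) - 1087) = 1478*((632 - 1*(-28)²) - 1087) = 1478*((632 - 1*784) - 1087) = 1478*((632 - 784) - 1087) = 1478*(-152 - 1087) = 1478*(-1239) = -1831242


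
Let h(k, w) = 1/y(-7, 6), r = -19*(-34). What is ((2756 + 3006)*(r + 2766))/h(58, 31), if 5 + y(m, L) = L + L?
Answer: 137619608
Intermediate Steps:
y(m, L) = -5 + 2*L (y(m, L) = -5 + (L + L) = -5 + 2*L)
r = 646
h(k, w) = ⅐ (h(k, w) = 1/(-5 + 2*6) = 1/(-5 + 12) = 1/7 = ⅐)
((2756 + 3006)*(r + 2766))/h(58, 31) = ((2756 + 3006)*(646 + 2766))/(⅐) = (5762*3412)*7 = 19659944*7 = 137619608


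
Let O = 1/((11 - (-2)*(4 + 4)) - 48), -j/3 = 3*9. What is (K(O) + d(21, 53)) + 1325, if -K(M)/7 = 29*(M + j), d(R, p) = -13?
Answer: 53294/3 ≈ 17765.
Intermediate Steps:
j = -81 (j = -9*9 = -3*27 = -81)
O = -1/21 (O = 1/((11 - (-2)*8) - 48) = 1/((11 - 1*(-16)) - 48) = 1/((11 + 16) - 48) = 1/(27 - 48) = 1/(-21) = -1/21 ≈ -0.047619)
K(M) = 16443 - 203*M (K(M) = -203*(M - 81) = -203*(-81 + M) = -7*(-2349 + 29*M) = 16443 - 203*M)
(K(O) + d(21, 53)) + 1325 = ((16443 - 203*(-1/21)) - 13) + 1325 = ((16443 + 29/3) - 13) + 1325 = (49358/3 - 13) + 1325 = 49319/3 + 1325 = 53294/3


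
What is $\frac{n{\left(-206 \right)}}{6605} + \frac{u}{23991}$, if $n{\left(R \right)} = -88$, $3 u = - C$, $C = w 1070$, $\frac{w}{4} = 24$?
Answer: $- \frac{228266408}{158460555} \approx -1.4405$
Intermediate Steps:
$w = 96$ ($w = 4 \cdot 24 = 96$)
$C = 102720$ ($C = 96 \cdot 1070 = 102720$)
$u = -34240$ ($u = \frac{\left(-1\right) 102720}{3} = \frac{1}{3} \left(-102720\right) = -34240$)
$\frac{n{\left(-206 \right)}}{6605} + \frac{u}{23991} = - \frac{88}{6605} - \frac{34240}{23991} = - \frac{228266408}{158460555}$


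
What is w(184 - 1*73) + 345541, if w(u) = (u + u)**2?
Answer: 394825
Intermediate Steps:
w(u) = 4*u**2 (w(u) = (2*u)**2 = 4*u**2)
w(184 - 1*73) + 345541 = 4*(184 - 1*73)**2 + 345541 = 4*(184 - 73)**2 + 345541 = 4*111**2 + 345541 = 4*12321 + 345541 = 49284 + 345541 = 394825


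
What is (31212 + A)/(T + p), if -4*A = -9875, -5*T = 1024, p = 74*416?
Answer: 673615/611584 ≈ 1.1014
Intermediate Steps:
p = 30784
T = -1024/5 (T = -⅕*1024 = -1024/5 ≈ -204.80)
A = 9875/4 (A = -¼*(-9875) = 9875/4 ≈ 2468.8)
(31212 + A)/(T + p) = (31212 + 9875/4)/(-1024/5 + 30784) = 134723/(4*(152896/5)) = (134723/4)*(5/152896) = 673615/611584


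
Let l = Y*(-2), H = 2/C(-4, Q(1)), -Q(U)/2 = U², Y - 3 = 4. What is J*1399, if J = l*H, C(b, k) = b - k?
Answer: 19586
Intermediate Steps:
Y = 7 (Y = 3 + 4 = 7)
Q(U) = -2*U²
H = -1 (H = 2/(-4 - (-2)*1²) = 2/(-4 - (-2)) = 2/(-4 - 1*(-2)) = 2/(-4 + 2) = 2/(-2) = 2*(-½) = -1)
l = -14 (l = 7*(-2) = -14)
J = 14 (J = -14*(-1) = 14)
J*1399 = 14*1399 = 19586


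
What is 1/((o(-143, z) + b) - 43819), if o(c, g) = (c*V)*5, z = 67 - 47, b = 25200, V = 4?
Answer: -1/21479 ≈ -4.6557e-5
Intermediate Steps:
z = 20
o(c, g) = 20*c (o(c, g) = (c*4)*5 = (4*c)*5 = 20*c)
1/((o(-143, z) + b) - 43819) = 1/((20*(-143) + 25200) - 43819) = 1/((-2860 + 25200) - 43819) = 1/(22340 - 43819) = 1/(-21479) = -1/21479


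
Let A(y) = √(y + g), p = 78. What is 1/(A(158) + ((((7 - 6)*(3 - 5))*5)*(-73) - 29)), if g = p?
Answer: 701/491165 - 2*√59/491165 ≈ 0.0013959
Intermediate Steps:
g = 78
A(y) = √(78 + y) (A(y) = √(y + 78) = √(78 + y))
1/(A(158) + ((((7 - 6)*(3 - 5))*5)*(-73) - 29)) = 1/(√(78 + 158) + ((((7 - 6)*(3 - 5))*5)*(-73) - 29)) = 1/(√236 + (((1*(-2))*5)*(-73) - 29)) = 1/(2*√59 + (-2*5*(-73) - 29)) = 1/(2*√59 + (-10*(-73) - 29)) = 1/(2*√59 + (730 - 29)) = 1/(2*√59 + 701) = 1/(701 + 2*√59)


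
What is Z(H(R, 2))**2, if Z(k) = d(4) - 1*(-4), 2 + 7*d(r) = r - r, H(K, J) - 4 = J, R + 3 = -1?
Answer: 676/49 ≈ 13.796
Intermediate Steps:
R = -4 (R = -3 - 1 = -4)
H(K, J) = 4 + J
d(r) = -2/7 (d(r) = -2/7 + (r - r)/7 = -2/7 + (1/7)*0 = -2/7 + 0 = -2/7)
Z(k) = 26/7 (Z(k) = -2/7 - 1*(-4) = -2/7 + 4 = 26/7)
Z(H(R, 2))**2 = (26/7)**2 = 676/49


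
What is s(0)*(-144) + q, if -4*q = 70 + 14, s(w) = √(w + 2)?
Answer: -21 - 144*√2 ≈ -224.65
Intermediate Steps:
s(w) = √(2 + w)
q = -21 (q = -(70 + 14)/4 = -¼*84 = -21)
s(0)*(-144) + q = √(2 + 0)*(-144) - 21 = √2*(-144) - 21 = -144*√2 - 21 = -21 - 144*√2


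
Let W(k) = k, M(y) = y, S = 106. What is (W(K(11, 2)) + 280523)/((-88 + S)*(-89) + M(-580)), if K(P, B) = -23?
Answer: -140250/1091 ≈ -128.55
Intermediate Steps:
(W(K(11, 2)) + 280523)/((-88 + S)*(-89) + M(-580)) = (-23 + 280523)/((-88 + 106)*(-89) - 580) = 280500/(18*(-89) - 580) = 280500/(-1602 - 580) = 280500/(-2182) = 280500*(-1/2182) = -140250/1091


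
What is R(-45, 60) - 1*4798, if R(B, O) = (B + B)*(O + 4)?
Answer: -10558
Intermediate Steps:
R(B, O) = 2*B*(4 + O) (R(B, O) = (2*B)*(4 + O) = 2*B*(4 + O))
R(-45, 60) - 1*4798 = 2*(-45)*(4 + 60) - 1*4798 = 2*(-45)*64 - 4798 = -5760 - 4798 = -10558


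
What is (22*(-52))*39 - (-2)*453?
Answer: -43710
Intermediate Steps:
(22*(-52))*39 - (-2)*453 = -1144*39 - 1*(-906) = -44616 + 906 = -43710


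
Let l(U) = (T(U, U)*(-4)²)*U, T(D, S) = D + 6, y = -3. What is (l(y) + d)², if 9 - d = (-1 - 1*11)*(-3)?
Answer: 29241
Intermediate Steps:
T(D, S) = 6 + D
d = -27 (d = 9 - (-1 - 1*11)*(-3) = 9 - (-1 - 11)*(-3) = 9 - (-12)*(-3) = 9 - 1*36 = 9 - 36 = -27)
l(U) = U*(96 + 16*U) (l(U) = ((6 + U)*(-4)²)*U = ((6 + U)*16)*U = (96 + 16*U)*U = U*(96 + 16*U))
(l(y) + d)² = (16*(-3)*(6 - 3) - 27)² = (16*(-3)*3 - 27)² = (-144 - 27)² = (-171)² = 29241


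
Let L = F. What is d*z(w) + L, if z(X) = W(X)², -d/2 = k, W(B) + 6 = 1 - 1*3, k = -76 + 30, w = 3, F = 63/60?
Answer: 117781/20 ≈ 5889.0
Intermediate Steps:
F = 21/20 (F = 63*(1/60) = 21/20 ≈ 1.0500)
L = 21/20 ≈ 1.0500
k = -46
W(B) = -8 (W(B) = -6 + (1 - 1*3) = -6 + (1 - 3) = -6 - 2 = -8)
d = 92 (d = -2*(-46) = 92)
z(X) = 64 (z(X) = (-8)² = 64)
d*z(w) + L = 92*64 + 21/20 = 5888 + 21/20 = 117781/20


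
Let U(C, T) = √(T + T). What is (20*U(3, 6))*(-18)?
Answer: -720*√3 ≈ -1247.1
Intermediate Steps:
U(C, T) = √2*√T (U(C, T) = √(2*T) = √2*√T)
(20*U(3, 6))*(-18) = (20*(√2*√6))*(-18) = (20*(2*√3))*(-18) = (40*√3)*(-18) = -720*√3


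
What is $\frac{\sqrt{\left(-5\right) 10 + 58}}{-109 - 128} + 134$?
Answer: $134 - \frac{2 \sqrt{2}}{237} \approx 133.99$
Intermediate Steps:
$\frac{\sqrt{\left(-5\right) 10 + 58}}{-109 - 128} + 134 = \frac{\sqrt{-50 + 58}}{-237} + 134 = - \frac{\sqrt{8}}{237} + 134 = - \frac{2 \sqrt{2}}{237} + 134 = 134 - \frac{2 \sqrt{2}}{237}$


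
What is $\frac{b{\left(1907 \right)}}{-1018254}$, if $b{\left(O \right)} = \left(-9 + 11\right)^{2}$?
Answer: $- \frac{2}{509127} \approx -3.9283 \cdot 10^{-6}$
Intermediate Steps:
$b{\left(O \right)} = 4$ ($b{\left(O \right)} = 2^{2} = 4$)
$\frac{b{\left(1907 \right)}}{-1018254} = \frac{4}{-1018254} = 4 \left(- \frac{1}{1018254}\right) = - \frac{2}{509127}$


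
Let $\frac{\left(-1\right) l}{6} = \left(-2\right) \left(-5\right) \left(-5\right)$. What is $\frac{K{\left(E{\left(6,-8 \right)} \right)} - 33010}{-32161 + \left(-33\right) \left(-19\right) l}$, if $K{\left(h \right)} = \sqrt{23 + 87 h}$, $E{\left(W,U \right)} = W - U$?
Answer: $- \frac{33010}{155939} + \frac{\sqrt{1241}}{155939} \approx -0.21146$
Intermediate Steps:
$l = 300$ ($l = - 6 \left(-2\right) \left(-5\right) \left(-5\right) = - 6 \cdot 10 \left(-5\right) = \left(-6\right) \left(-50\right) = 300$)
$\frac{K{\left(E{\left(6,-8 \right)} \right)} - 33010}{-32161 + \left(-33\right) \left(-19\right) l} = \frac{\sqrt{23 + 87 \left(6 - -8\right)} - 33010}{-32161 + \left(-33\right) \left(-19\right) 300} = \frac{\sqrt{23 + 87 \left(6 + 8\right)} - 33010}{-32161 + 627 \cdot 300} = \frac{\sqrt{23 + 87 \cdot 14} - 33010}{-32161 + 188100} = \frac{\sqrt{23 + 1218} - 33010}{155939} = \left(\sqrt{1241} - 33010\right) \frac{1}{155939} = \left(-33010 + \sqrt{1241}\right) \frac{1}{155939} = - \frac{33010}{155939} + \frac{\sqrt{1241}}{155939}$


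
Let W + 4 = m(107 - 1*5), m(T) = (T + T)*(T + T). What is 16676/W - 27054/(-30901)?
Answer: 410269031/321463103 ≈ 1.2763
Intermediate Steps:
m(T) = 4*T² (m(T) = (2*T)*(2*T) = 4*T²)
W = 41612 (W = -4 + 4*(107 - 1*5)² = -4 + 4*(107 - 5)² = -4 + 4*102² = -4 + 4*10404 = -4 + 41616 = 41612)
16676/W - 27054/(-30901) = 16676/41612 - 27054/(-30901) = 16676*(1/41612) - 27054*(-1/30901) = 4169/10403 + 27054/30901 = 410269031/321463103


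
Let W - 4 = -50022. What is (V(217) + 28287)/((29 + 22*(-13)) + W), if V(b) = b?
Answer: -28504/50275 ≈ -0.56696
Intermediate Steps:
W = -50018 (W = 4 - 50022 = -50018)
(V(217) + 28287)/((29 + 22*(-13)) + W) = (217 + 28287)/((29 + 22*(-13)) - 50018) = 28504/((29 - 286) - 50018) = 28504/(-257 - 50018) = 28504/(-50275) = 28504*(-1/50275) = -28504/50275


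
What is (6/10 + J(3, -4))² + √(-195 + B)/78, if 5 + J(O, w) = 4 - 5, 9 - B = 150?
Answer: 729/25 + 2*I*√21/39 ≈ 29.16 + 0.235*I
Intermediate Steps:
B = -141 (B = 9 - 1*150 = 9 - 150 = -141)
J(O, w) = -6 (J(O, w) = -5 + (4 - 5) = -5 - 1 = -6)
(6/10 + J(3, -4))² + √(-195 + B)/78 = (6/10 - 6)² + √(-195 - 141)/78 = (6*(⅒) - 6)² + √(-336)*(1/78) = (⅗ - 6)² + (4*I*√21)*(1/78) = (-27/5)² + 2*I*√21/39 = 729/25 + 2*I*√21/39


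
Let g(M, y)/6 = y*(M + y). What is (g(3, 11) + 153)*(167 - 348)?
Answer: -194937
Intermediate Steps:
g(M, y) = 6*y*(M + y) (g(M, y) = 6*(y*(M + y)) = 6*y*(M + y))
(g(3, 11) + 153)*(167 - 348) = (6*11*(3 + 11) + 153)*(167 - 348) = (6*11*14 + 153)*(-181) = (924 + 153)*(-181) = 1077*(-181) = -194937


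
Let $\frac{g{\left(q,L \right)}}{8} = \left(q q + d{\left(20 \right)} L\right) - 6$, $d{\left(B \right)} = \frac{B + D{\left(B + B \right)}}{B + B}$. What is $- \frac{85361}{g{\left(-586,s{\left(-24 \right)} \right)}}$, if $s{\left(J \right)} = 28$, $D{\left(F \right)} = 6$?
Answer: $- \frac{426805}{13736328} \approx -0.031071$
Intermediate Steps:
$d{\left(B \right)} = \frac{6 + B}{2 B}$ ($d{\left(B \right)} = \frac{B + 6}{B + B} = \frac{6 + B}{2 B}$)
$g{\left(q,L \right)} = -48 + 8 q^{2} + \frac{26 L}{5}$ ($g{\left(q,L \right)} = 8 \left(\left(q q + \frac{6 + 20}{2 \cdot 20} L\right) - 6\right) = 8 \left(\left(q^{2} + \frac{1}{2} \cdot \frac{1}{20} \cdot 26 L\right) - 6\right) = 8 \left(\left(q^{2} + \frac{13 L}{20}\right) - 6\right) = 8 \left(-6 + q^{2} + \frac{13 L}{20}\right) = -48 + 8 q^{2} + \frac{26 L}{5}$)
$- \frac{85361}{g{\left(-586,s{\left(-24 \right)} \right)}} = - \frac{85361}{-48 + 8 \left(-586\right)^{2} + \frac{26}{5} \cdot 28} = - \frac{85361}{-48 + 8 \cdot 343396 + \frac{728}{5}} = - \frac{85361}{-48 + 2747168 + \frac{728}{5}} = - \frac{85361}{\frac{13736328}{5}} = \left(-85361\right) \frac{5}{13736328} = - \frac{426805}{13736328}$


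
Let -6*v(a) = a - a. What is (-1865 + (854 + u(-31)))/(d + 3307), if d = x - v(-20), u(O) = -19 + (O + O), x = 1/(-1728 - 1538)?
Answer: -3566472/10800661 ≈ -0.33021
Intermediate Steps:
v(a) = 0 (v(a) = -(a - a)/6 = -⅙*0 = 0)
x = -1/3266 (x = 1/(-3266) = -1/3266 ≈ -0.00030618)
u(O) = -19 + 2*O
d = -1/3266 (d = -1/3266 - 1*0 = -1/3266 + 0 = -1/3266 ≈ -0.00030618)
(-1865 + (854 + u(-31)))/(d + 3307) = (-1865 + (854 + (-19 + 2*(-31))))/(-1/3266 + 3307) = (-1865 + (854 + (-19 - 62)))/(10800661/3266) = (-1865 + (854 - 81))*(3266/10800661) = (-1865 + 773)*(3266/10800661) = -1092*3266/10800661 = -3566472/10800661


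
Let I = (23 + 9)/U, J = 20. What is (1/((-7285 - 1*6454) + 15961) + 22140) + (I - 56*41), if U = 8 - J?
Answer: 132262331/6666 ≈ 19841.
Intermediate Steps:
U = -12 (U = 8 - 1*20 = 8 - 20 = -12)
I = -8/3 (I = (23 + 9)/(-12) = 32*(-1/12) = -8/3 ≈ -2.6667)
(1/((-7285 - 1*6454) + 15961) + 22140) + (I - 56*41) = (1/((-7285 - 1*6454) + 15961) + 22140) + (-8/3 - 56*41) = (1/((-7285 - 6454) + 15961) + 22140) + (-8/3 - 2296) = (1/(-13739 + 15961) + 22140) - 6896/3 = (1/2222 + 22140) - 6896/3 = 49195081/2222 - 6896/3 = 132262331/6666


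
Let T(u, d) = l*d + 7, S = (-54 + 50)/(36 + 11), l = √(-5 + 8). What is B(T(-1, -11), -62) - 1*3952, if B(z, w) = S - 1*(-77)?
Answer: -182129/47 ≈ -3875.1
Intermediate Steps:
l = √3 ≈ 1.7320
S = -4/47 ≈ -0.085106
T(u, d) = 7 + d*√3 (T(u, d) = √3*d + 7 = d*√3 + 7 = 7 + d*√3)
B(z, w) = 3615/47 (B(z, w) = -4/47 - 1*(-77) = -4/47 + 77 = 3615/47)
B(T(-1, -11), -62) - 1*3952 = 3615/47 - 1*3952 = 3615/47 - 3952 = -182129/47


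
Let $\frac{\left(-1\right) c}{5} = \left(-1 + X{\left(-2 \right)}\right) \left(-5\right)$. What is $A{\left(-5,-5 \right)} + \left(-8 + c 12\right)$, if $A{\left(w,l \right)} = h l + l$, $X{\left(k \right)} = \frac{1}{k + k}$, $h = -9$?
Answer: $-343$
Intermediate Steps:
$X{\left(k \right)} = \frac{1}{2 k}$
$c = - \frac{125}{4}$ ($c = - 5 \left(-1 + \frac{1}{2 \left(-2\right)}\right) \left(-5\right) = - 5 \left(-1 + \frac{1}{2} \left(- \frac{1}{2}\right)\right) \left(-5\right) = - 5 \left(-1 - \frac{1}{4}\right) \left(-5\right) = - 5 \left(\left(- \frac{5}{4}\right) \left(-5\right)\right) = \left(-5\right) \frac{25}{4} = - \frac{125}{4} \approx -31.25$)
$A{\left(w,l \right)} = - 8 l$ ($A{\left(w,l \right)} = - 9 l + l = - 8 l$)
$A{\left(-5,-5 \right)} + \left(-8 + c 12\right) = \left(-8\right) \left(-5\right) - 383 = 40 - 383 = -343$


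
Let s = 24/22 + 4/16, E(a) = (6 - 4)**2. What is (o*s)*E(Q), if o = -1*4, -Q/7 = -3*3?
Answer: -236/11 ≈ -21.455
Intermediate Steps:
Q = 63 (Q = -(-21)*3 = -7*(-9) = 63)
o = -4
E(a) = 4 (E(a) = 2**2 = 4)
s = 59/44 (s = 24*(1/22) + 4*(1/16) = 12/11 + 1/4 = 59/44 ≈ 1.3409)
(o*s)*E(Q) = -4*59/44*4 = -59/11*4 = -236/11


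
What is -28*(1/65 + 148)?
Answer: -269388/65 ≈ -4144.4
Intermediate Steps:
-28*(1/65 + 148) = -28*9621/65 = -269388/65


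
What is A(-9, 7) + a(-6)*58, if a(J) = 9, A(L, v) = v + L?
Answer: 520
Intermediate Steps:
A(L, v) = L + v
A(-9, 7) + a(-6)*58 = (-9 + 7) + 9*58 = -2 + 522 = 520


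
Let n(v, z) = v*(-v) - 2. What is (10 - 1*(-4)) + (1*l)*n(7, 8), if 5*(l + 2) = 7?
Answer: 223/5 ≈ 44.600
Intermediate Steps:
l = -⅗ (l = -2 + (⅕)*7 = -2 + 7/5 = -⅗ ≈ -0.60000)
n(v, z) = -2 - v² (n(v, z) = -v² - 2 = -2 - v²)
(10 - 1*(-4)) + (1*l)*n(7, 8) = (10 - 1*(-4)) + (1*(-⅗))*(-2 - 1*7²) = (10 + 4) - 3*(-2 - 1*49)/5 = 14 - 3*(-2 - 49)/5 = 14 - ⅗*(-51) = 14 + 153/5 = 223/5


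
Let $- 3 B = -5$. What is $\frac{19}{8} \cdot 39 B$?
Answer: $\frac{1235}{8} \approx 154.38$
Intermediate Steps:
$B = \frac{5}{3}$ ($B = \left(- \frac{1}{3}\right) \left(-5\right) = \frac{5}{3} \approx 1.6667$)
$\frac{19}{8} \cdot 39 B = \frac{19}{8} \cdot 39 \cdot \frac{5}{3} = \frac{741}{8} \cdot \frac{5}{3} = \frac{1235}{8}$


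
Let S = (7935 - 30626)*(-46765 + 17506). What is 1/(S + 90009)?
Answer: 1/664005978 ≈ 1.5060e-9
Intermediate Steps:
S = 663915969 (S = -22691*(-29259) = 663915969)
1/(S + 90009) = 1/(663915969 + 90009) = 1/664005978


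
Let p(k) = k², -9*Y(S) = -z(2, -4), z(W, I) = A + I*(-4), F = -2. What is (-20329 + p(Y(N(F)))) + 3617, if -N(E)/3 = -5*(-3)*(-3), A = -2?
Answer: -1353476/81 ≈ -16710.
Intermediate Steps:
N(E) = 135 (N(E) = -3*(-5*(-3))*(-3) = -45*(-3) = -3*(-45) = 135)
z(W, I) = -2 - 4*I (z(W, I) = -2 + I*(-4) = -2 - 4*I)
Y(S) = 14/9 (Y(S) = -(-1)*(-2 - 4*(-4))/9 = -(-1)*(-2 + 16)/9 = -(-1)*14/9 = -⅑*(-14) = 14/9)
(-20329 + p(Y(N(F)))) + 3617 = (-20329 + (14/9)²) + 3617 = (-20329 + 196/81) + 3617 = -1646453/81 + 3617 = -1353476/81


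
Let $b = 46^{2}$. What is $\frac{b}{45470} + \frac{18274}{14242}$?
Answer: $\frac{215263713}{161895935} \approx 1.3296$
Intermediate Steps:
$b = 2116$
$\frac{b}{45470} + \frac{18274}{14242} = \frac{2116}{45470} + \frac{18274}{14242} = 2116 \cdot \frac{1}{45470} + 18274 \cdot \frac{1}{14242} = \frac{1058}{22735} + \frac{9137}{7121} = \frac{215263713}{161895935}$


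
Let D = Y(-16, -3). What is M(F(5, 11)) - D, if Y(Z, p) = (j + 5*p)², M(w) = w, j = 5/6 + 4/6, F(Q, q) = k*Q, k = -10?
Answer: -929/4 ≈ -232.25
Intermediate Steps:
F(Q, q) = -10*Q
j = 3/2 (j = 5*(⅙) + 4*(⅙) = ⅚ + ⅔ = 3/2 ≈ 1.5000)
Y(Z, p) = (3/2 + 5*p)²
D = 729/4 (D = (3 + 10*(-3))²/4 = (3 - 30)²/4 = (¼)*(-27)² = (¼)*729 = 729/4 ≈ 182.25)
M(F(5, 11)) - D = -10*5 - 1*729/4 = -50 - 729/4 = -929/4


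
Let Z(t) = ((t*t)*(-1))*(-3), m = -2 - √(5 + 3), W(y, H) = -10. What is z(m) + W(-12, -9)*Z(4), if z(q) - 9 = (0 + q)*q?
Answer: -459 + 8*√2 ≈ -447.69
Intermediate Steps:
m = -2 - 2*√2 (m = -2 - √8 = -2 - 2*√2 ≈ -4.8284)
Z(t) = 3*t² (Z(t) = (t²*(-1))*(-3) = -t²*(-3) = 3*t²)
z(q) = 9 + q² (z(q) = 9 + (0 + q)*q = 9 + q*q = 9 + q²)
z(m) + W(-12, -9)*Z(4) = (9 + (-2 - 2*√2)²) - 30*4² = (9 + (-2 - 2*√2)²) - 30*16 = (9 + (-2 - 2*√2)²) - 10*48 = (9 + (-2 - 2*√2)²) - 480 = -471 + (-2 - 2*√2)²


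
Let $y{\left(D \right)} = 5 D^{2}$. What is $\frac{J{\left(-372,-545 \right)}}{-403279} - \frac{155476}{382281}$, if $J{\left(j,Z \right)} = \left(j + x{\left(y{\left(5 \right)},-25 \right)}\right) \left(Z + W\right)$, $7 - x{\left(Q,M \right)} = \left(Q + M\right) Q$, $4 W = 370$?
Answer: $- \frac{147620361143}{9946187058} \approx -14.842$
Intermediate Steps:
$W = \frac{185}{2}$ ($W = \frac{1}{4} \cdot 370 = \frac{185}{2} \approx 92.5$)
$x{\left(Q,M \right)} = 7 - Q \left(M + Q\right)$ ($x{\left(Q,M \right)} = 7 - \left(Q + M\right) Q = 7 - \left(M + Q\right) Q = 7 - Q \left(M + Q\right)$)
$J{\left(j,Z \right)} = \left(-12493 + j\right) \left(\frac{185}{2} + Z\right)$ ($J{\left(j,Z \right)} = \left(j - \left(-7 + \left(5 \cdot 5^{2}\right)^{2} - 125 \cdot 5^{2}\right)\right) \left(Z + \frac{185}{2}\right) = \left(j - \left(-7 + \left(5 \cdot 25\right)^{2} - 125 \cdot 25\right)\right) \left(\frac{185}{2} + Z\right) = \left(j - \left(15618 - 3125\right)\right) \left(\frac{185}{2} + Z\right) = \left(j + \left(7 - 15625 + 3125\right)\right) \left(\frac{185}{2} + Z\right) = \left(j - 12493\right) \left(\frac{185}{2} + Z\right) = \left(-12493 + j\right) \left(\frac{185}{2} + Z\right)$)
$\frac{J{\left(-372,-545 \right)}}{-403279} - \frac{155476}{382281} = \frac{- \frac{2311205}{2} - -6808685 + \frac{185}{2} \left(-372\right) - -202740}{-403279} - \frac{155476}{382281} = \left(- \frac{2311205}{2} + 6808685 - 34410 + 202740\right) \left(- \frac{1}{403279}\right) - \frac{155476}{382281} = \frac{11642825}{2} \left(- \frac{1}{403279}\right) - \frac{155476}{382281} = - \frac{375575}{26018} - \frac{155476}{382281} = - \frac{147620361143}{9946187058}$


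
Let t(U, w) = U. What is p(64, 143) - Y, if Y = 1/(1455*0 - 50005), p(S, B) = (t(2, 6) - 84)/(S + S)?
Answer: -2050141/3200320 ≈ -0.64060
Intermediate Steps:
p(S, B) = -41/S (p(S, B) = (2 - 84)/(S + S) = -82*1/(2*S) = -41/S)
Y = -1/50005 (Y = 1/(0 - 50005) = 1/(-50005) = -1/50005 ≈ -1.9998e-5)
p(64, 143) - Y = -41/64 - 1*(-1/50005) = -41*1/64 + 1/50005 = -41/64 + 1/50005 = -2050141/3200320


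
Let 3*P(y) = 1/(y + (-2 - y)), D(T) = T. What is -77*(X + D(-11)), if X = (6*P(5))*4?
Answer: 1155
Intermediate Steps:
P(y) = -⅙ (P(y) = 1/(3*(y + (-2 - y))) = (⅓)/(-2) = (⅓)*(-½) = -⅙)
X = -4 (X = (6*(-⅙))*4 = -1*4 = -4)
-77*(X + D(-11)) = -77*(-4 - 11) = -77*(-15) = 1155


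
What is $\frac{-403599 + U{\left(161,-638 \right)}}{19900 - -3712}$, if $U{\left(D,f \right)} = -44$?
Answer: $- \frac{403643}{23612} \approx -17.095$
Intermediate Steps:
$\frac{-403599 + U{\left(161,-638 \right)}}{19900 - -3712} = \frac{-403599 - 44}{19900 - -3712} = - \frac{403643}{19900 + 3712} = - \frac{403643}{23612}$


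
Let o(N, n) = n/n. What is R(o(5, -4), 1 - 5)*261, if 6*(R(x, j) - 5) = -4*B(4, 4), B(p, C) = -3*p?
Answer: 3393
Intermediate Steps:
o(N, n) = 1
R(x, j) = 13 (R(x, j) = 5 + (-(-12)*4)/6 = 5 + (-4*(-12))/6 = 5 + (1/6)*48 = 5 + 8 = 13)
R(o(5, -4), 1 - 5)*261 = 13*261 = 3393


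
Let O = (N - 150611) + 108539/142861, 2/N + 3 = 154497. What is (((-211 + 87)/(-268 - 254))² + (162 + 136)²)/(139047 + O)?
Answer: -1236275796202991044/160976363046049731 ≈ -7.6799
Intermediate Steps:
N = 1/77247 (N = 2/(-3 + 154497) = 2/154494 = 2*(1/154494) = 1/77247 ≈ 1.2945e-5)
O = -1662071907215543/11035583667 (O = (1/77247 - 150611) + 108539/142861 = -11634247916/77247 + 108539*(1/142861) = -11634247916/77247 + 108539/142861 = -1662071907215543/11035583667 ≈ -1.5061e+5)
(((-211 + 87)/(-268 - 254))² + (162 + 136)²)/(139047 + O) = (((-211 + 87)/(-268 - 254))² + (162 + 136)²)/(139047 - 1662071907215543/11035583667) = ((-124/(-522))² + 298²)/(-127607105070194/11035583667) = ((-124*(-1/522))² + 88804)*(-11035583667/127607105070194) = ((62/261)² + 88804)*(-11035583667/127607105070194) = (3844/68121 + 88804)*(-11035583667/127607105070194) = (6049421128/68121)*(-11035583667/127607105070194) = -1236275796202991044/160976363046049731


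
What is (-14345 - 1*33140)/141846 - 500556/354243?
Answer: -29274365077/16749317526 ≈ -1.7478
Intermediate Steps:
(-14345 - 1*33140)/141846 - 500556/354243 = (-14345 - 33140)*(1/141846) - 500556*1/354243 = -47485*1/141846 - 166852/118081 = -47485/141846 - 166852/118081 = -29274365077/16749317526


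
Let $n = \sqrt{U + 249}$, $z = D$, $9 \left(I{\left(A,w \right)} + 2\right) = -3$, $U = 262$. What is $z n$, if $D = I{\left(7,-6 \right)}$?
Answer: $- \frac{7 \sqrt{511}}{3} \approx -52.746$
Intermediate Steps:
$I{\left(A,w \right)} = - \frac{7}{3}$ ($I{\left(A,w \right)} = -2 + \frac{1}{9} \left(-3\right) = -2 - \frac{1}{3} = - \frac{7}{3}$)
$D = - \frac{7}{3} \approx -2.3333$
$z = - \frac{7}{3} \approx -2.3333$
$n = \sqrt{511}$ ($n = \sqrt{262 + 249} = \sqrt{511} \approx 22.605$)
$z n = - \frac{7 \sqrt{511}}{3}$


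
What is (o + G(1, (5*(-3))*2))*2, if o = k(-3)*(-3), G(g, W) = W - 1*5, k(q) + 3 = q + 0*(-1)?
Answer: -34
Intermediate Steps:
k(q) = -3 + q (k(q) = -3 + (q + 0*(-1)) = -3 + (q + 0) = -3 + q)
G(g, W) = -5 + W (G(g, W) = W - 5 = -5 + W)
o = 18 (o = (-3 - 3)*(-3) = -6*(-3) = 18)
(o + G(1, (5*(-3))*2))*2 = (18 + (-5 + (5*(-3))*2))*2 = (18 + (-5 - 15*2))*2 = (18 + (-5 - 30))*2 = (18 - 35)*2 = -17*2 = -34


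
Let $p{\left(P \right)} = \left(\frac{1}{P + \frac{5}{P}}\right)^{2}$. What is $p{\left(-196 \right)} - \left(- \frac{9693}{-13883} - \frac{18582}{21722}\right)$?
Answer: $\frac{35007749535689888}{222582218031265383} \approx 0.15728$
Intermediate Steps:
$p{\left(P \right)} = \frac{1}{\left(P + \frac{5}{P}\right)^{2}}$
$p{\left(-196 \right)} - \left(- \frac{9693}{-13883} - \frac{18582}{21722}\right) = \frac{\left(-196\right)^{2}}{\left(5 + \left(-196\right)^{2}\right)^{2}} - \left(- \frac{9693}{-13883} - \frac{18582}{21722}\right) = \frac{38416}{\left(5 + 38416\right)^{2}} - \left(\left(-9693\right) \left(- \frac{1}{13883}\right) - \frac{9291}{10861}\right) = \frac{38416}{1476173241} - \left(\frac{9693}{13883} - \frac{9291}{10861}\right) = 38416 \cdot \frac{1}{1476173241} - - \frac{23711280}{150783263} = \frac{38416}{1476173241} + \frac{23711280}{150783263} = \frac{35007749535689888}{222582218031265383}$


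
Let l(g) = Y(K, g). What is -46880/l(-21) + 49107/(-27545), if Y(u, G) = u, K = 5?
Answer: -258311027/27545 ≈ -9377.8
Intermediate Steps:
l(g) = 5
-46880/l(-21) + 49107/(-27545) = -46880/5 + 49107/(-27545) = -46880*1/5 + 49107*(-1/27545) = -9376 - 49107/27545 = -258311027/27545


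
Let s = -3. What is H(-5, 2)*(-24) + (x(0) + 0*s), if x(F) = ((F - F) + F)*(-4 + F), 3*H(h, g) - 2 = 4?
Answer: -48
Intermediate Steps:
H(h, g) = 2 (H(h, g) = 2/3 + (1/3)*4 = 2/3 + 4/3 = 2)
x(F) = F*(-4 + F) (x(F) = (0 + F)*(-4 + F) = F*(-4 + F))
H(-5, 2)*(-24) + (x(0) + 0*s) = 2*(-24) + (0*(-4 + 0) + 0*(-3)) = -48 + (0*(-4) + 0) = -48 + (0 + 0) = -48 + 0 = -48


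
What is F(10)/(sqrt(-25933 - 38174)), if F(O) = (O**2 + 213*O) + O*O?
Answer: -2330*I*sqrt(7123)/21369 ≈ -9.2024*I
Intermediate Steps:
F(O) = 2*O**2 + 213*O (F(O) = (O**2 + 213*O) + O**2 = 2*O**2 + 213*O)
F(10)/(sqrt(-25933 - 38174)) = (10*(213 + 2*10))/(sqrt(-25933 - 38174)) = (10*(213 + 20))/(sqrt(-64107)) = (10*233)/((3*I*sqrt(7123))) = 2330*(-I*sqrt(7123)/21369) = -2330*I*sqrt(7123)/21369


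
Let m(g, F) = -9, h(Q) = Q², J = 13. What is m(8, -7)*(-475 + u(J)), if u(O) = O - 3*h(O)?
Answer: 8721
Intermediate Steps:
u(O) = O - 3*O²
m(8, -7)*(-475 + u(J)) = -9*(-475 + 13*(1 - 3*13)) = -9*(-475 + 13*(1 - 39)) = -9*(-475 + 13*(-38)) = -9*(-475 - 494) = -9*(-969) = 8721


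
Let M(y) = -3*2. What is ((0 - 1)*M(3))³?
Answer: 216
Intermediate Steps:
M(y) = -6
((0 - 1)*M(3))³ = ((0 - 1)*(-6))³ = (-1*(-6))³ = 6³ = 216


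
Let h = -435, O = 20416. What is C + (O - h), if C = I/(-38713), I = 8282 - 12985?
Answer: 807209466/38713 ≈ 20851.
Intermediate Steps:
I = -4703
C = 4703/38713 (C = -4703/(-38713) = -4703*(-1/38713) = 4703/38713 ≈ 0.12148)
C + (O - h) = 4703/38713 + (20416 - 1*(-435)) = 4703/38713 + (20416 + 435) = 4703/38713 + 20851 = 807209466/38713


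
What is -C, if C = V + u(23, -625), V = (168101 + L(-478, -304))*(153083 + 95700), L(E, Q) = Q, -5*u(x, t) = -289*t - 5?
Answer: -41745004927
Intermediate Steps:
u(x, t) = 1 + 289*t/5 (u(x, t) = -(-289*t - 5)/5 = -(-5 - 289*t)/5 = 1 + 289*t/5)
V = 41745041051 (V = (168101 - 304)*(153083 + 95700) = 167797*248783 = 41745041051)
C = 41745004927 (C = 41745041051 + (1 + (289/5)*(-625)) = 41745041051 + (1 - 36125) = 41745041051 - 36124 = 41745004927)
-C = -1*41745004927 = -41745004927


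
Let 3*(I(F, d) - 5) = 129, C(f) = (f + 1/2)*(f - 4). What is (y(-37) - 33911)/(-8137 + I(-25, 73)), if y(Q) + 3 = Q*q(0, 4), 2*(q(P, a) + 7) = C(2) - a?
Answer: 66977/16178 ≈ 4.1400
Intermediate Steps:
C(f) = (½ + f)*(-4 + f) (C(f) = (f + ½)*(-4 + f) = (½ + f)*(-4 + f))
I(F, d) = 48 (I(F, d) = 5 + (⅓)*129 = 5 + 43 = 48)
q(P, a) = -19/2 - a/2 (q(P, a) = -7 + ((-2 + 2² - 7/2*2) - a)/2 = -7 + ((-2 + 4 - 7) - a)/2 = -7 + (-5 - a)/2 = -7 + (-5/2 - a/2) = -19/2 - a/2)
y(Q) = -3 - 23*Q/2 (y(Q) = -3 + Q*(-19/2 - ½*4) = -3 + Q*(-19/2 - 2) = -3 + Q*(-23/2) = -3 - 23*Q/2)
(y(-37) - 33911)/(-8137 + I(-25, 73)) = ((-3 - 23/2*(-37)) - 33911)/(-8137 + 48) = ((-3 + 851/2) - 33911)/(-8089) = (845/2 - 33911)*(-1/8089) = -66977/2*(-1/8089) = 66977/16178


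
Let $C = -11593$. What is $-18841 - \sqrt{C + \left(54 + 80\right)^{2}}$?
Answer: $-18841 - 3 \sqrt{707} \approx -18921.0$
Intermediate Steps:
$-18841 - \sqrt{C + \left(54 + 80\right)^{2}} = -18841 - \sqrt{-11593 + \left(54 + 80\right)^{2}} = -18841 - \sqrt{-11593 + 134^{2}} = -18841 - \sqrt{-11593 + 17956} = -18841 - \sqrt{6363} = -18841 - 3 \sqrt{707}$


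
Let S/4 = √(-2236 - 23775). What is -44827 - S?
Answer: -44827 - 148*I*√19 ≈ -44827.0 - 645.12*I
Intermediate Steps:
S = 148*I*√19 (S = 4*√(-2236 - 23775) = 4*√(-26011) = 4*(37*I*√19) = 148*I*√19 ≈ 645.12*I)
-44827 - S = -44827 - 148*I*√19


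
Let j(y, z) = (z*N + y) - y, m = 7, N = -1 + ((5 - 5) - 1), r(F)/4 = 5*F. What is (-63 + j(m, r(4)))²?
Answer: 49729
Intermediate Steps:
r(F) = 20*F (r(F) = 4*(5*F) = 20*F)
N = -2 (N = -1 + (0 - 1) = -1 - 1 = -2)
j(y, z) = -2*z (j(y, z) = (z*(-2) + y) - y = (-2*z + y) - y = (y - 2*z) - y = -2*z)
(-63 + j(m, r(4)))² = (-63 - 40*4)² = (-63 - 2*80)² = (-63 - 160)² = (-223)² = 49729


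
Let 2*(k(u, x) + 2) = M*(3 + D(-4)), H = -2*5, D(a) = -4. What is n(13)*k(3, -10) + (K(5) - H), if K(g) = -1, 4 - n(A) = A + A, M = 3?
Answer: 86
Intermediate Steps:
n(A) = 4 - 2*A (n(A) = 4 - (A + A) = 4 - 2*A)
H = -10
k(u, x) = -7/2 (k(u, x) = -2 + (3*(3 - 4))/2 = -2 + (3*(-1))/2 = -2 + (½)*(-3) = -2 - 3/2 = -7/2)
n(13)*k(3, -10) + (K(5) - H) = (4 - 2*13)*(-7/2) + (-1 - 1*(-10)) = (4 - 26)*(-7/2) + (-1 + 10) = -22*(-7/2) + 9 = 77 + 9 = 86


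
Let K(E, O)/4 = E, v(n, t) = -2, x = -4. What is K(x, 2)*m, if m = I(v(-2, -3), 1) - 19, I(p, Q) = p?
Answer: 336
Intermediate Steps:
K(E, O) = 4*E
m = -21 (m = -2 - 19 = -21)
K(x, 2)*m = (4*(-4))*(-21) = -16*(-21) = 336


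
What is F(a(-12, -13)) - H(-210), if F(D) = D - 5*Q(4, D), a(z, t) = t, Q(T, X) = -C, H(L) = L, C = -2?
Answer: 187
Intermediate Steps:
Q(T, X) = 2 (Q(T, X) = -1*(-2) = 2)
F(D) = -10 + D (F(D) = D - 5*2 = D - 10 = -10 + D)
F(a(-12, -13)) - H(-210) = (-10 - 13) - 1*(-210) = -23 + 210 = 187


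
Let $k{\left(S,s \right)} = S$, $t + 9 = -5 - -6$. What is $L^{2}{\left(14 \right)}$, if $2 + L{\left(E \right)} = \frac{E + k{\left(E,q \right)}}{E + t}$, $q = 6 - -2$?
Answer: $\frac{64}{9} \approx 7.1111$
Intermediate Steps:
$t = -8$ ($t = -9 - -1 = -9 + \left(-5 + 6\right) = -9 + 1 = -8$)
$q = 8$ ($q = 6 + 2 = 8$)
$L{\left(E \right)} = -2 + \frac{2 E}{-8 + E}$ ($L{\left(E \right)} = -2 + \frac{E + E}{E - 8} = -2 + \frac{2 E}{-8 + E}$)
$L^{2}{\left(14 \right)} = \left(\frac{16}{-8 + 14}\right)^{2} = \left(\frac{16}{6}\right)^{2} = \left(16 \cdot \frac{1}{6}\right)^{2} = \left(\frac{8}{3}\right)^{2} = \frac{64}{9}$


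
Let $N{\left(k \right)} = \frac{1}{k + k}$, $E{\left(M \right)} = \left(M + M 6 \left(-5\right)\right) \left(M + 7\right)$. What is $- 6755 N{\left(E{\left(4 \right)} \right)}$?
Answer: $\frac{6755}{2552} \approx 2.6469$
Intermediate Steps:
$E{\left(M \right)} = - 29 M \left(7 + M\right)$ ($E{\left(M \right)} = \left(M + 6 M \left(-5\right)\right) \left(7 + M\right) = \left(M - 30 M\right) \left(7 + M\right) = - 29 M \left(7 + M\right)$)
$N{\left(k \right)} = \frac{1}{2 k}$
$- 6755 N{\left(E{\left(4 \right)} \right)} = - 6755 \frac{1}{2 \left(\left(-29\right) 4 \left(7 + 4\right)\right)} = - 6755 \frac{1}{2 \left(\left(-29\right) 4 \cdot 11\right)} = - 6755 \frac{1}{2 \left(-1276\right)} = - 6755 \cdot \frac{1}{2} \left(- \frac{1}{1276}\right) = \left(-6755\right) \left(- \frac{1}{2552}\right) = \frac{6755}{2552}$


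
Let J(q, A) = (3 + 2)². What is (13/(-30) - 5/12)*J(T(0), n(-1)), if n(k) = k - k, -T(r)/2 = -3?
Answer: -85/4 ≈ -21.250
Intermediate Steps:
T(r) = 6 (T(r) = -2*(-3) = 6)
n(k) = 0
J(q, A) = 25 (J(q, A) = 5² = 25)
(13/(-30) - 5/12)*J(T(0), n(-1)) = (13/(-30) - 5/12)*25 = (13*(-1/30) - 5*1/12)*25 = (-13/30 - 5/12)*25 = -17/20*25 = -85/4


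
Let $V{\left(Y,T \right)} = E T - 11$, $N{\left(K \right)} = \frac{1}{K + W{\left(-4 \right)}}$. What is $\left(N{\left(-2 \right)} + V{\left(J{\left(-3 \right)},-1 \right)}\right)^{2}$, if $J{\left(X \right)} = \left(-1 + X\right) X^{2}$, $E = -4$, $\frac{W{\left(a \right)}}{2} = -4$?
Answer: $\frac{5041}{100} \approx 50.41$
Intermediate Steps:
$W{\left(a \right)} = -8$ ($W{\left(a \right)} = 2 \left(-4\right) = -8$)
$J{\left(X \right)} = X^{2} \left(-1 + X\right)$
$N{\left(K \right)} = \frac{1}{-8 + K}$ ($N{\left(K \right)} = \frac{1}{K - 8} = \frac{1}{-8 + K}$)
$V{\left(Y,T \right)} = -11 - 4 T$ ($V{\left(Y,T \right)} = - 4 T - 11 = -11 - 4 T$)
$\left(N{\left(-2 \right)} + V{\left(J{\left(-3 \right)},-1 \right)}\right)^{2} = \left(\frac{1}{-8 - 2} - 7\right)^{2} = \left(\frac{1}{-10} + \left(-11 + 4\right)\right)^{2} = \left(- \frac{1}{10} - 7\right)^{2} = \left(- \frac{71}{10}\right)^{2} = \frac{5041}{100}$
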